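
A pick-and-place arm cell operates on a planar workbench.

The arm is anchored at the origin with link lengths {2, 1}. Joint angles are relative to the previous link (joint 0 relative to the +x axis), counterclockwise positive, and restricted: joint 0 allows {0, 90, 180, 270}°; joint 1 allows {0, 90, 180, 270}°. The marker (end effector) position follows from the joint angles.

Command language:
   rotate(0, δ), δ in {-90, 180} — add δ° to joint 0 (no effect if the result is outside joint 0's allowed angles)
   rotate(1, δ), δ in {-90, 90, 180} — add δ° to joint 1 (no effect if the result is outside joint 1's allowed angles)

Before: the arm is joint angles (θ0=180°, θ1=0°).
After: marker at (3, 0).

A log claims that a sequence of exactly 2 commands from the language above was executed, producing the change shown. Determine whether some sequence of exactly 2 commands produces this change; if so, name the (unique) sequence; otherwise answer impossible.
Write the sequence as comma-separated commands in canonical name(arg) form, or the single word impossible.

t0: joint angles (θ0=180°, θ1=0°)
t=1 rotate(0, -90) ⇒ joint angles (θ0=90°, θ1=0°)
t=2 rotate(0, -90) ⇒ joint angles (θ0=0°, θ1=0°)
uniquely the one of 25 2-step routes that fits.

rotate(0, -90), rotate(0, -90)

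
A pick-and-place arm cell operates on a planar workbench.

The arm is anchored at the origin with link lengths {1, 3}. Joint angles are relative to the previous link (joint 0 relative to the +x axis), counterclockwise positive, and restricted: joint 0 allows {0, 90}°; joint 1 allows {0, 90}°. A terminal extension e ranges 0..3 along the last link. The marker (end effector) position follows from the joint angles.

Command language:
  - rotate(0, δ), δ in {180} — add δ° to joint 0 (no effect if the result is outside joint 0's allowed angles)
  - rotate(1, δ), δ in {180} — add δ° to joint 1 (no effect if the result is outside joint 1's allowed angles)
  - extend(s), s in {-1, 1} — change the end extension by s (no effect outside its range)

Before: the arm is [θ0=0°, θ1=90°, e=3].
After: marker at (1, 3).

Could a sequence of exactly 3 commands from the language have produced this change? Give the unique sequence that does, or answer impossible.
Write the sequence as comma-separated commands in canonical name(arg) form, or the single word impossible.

start: [θ0=0°, θ1=90°, e=3]
[1] after extend(-1): [θ0=0°, θ1=90°, e=2]
[2] after extend(-1): [θ0=0°, θ1=90°, e=1]
[3] after extend(-1): [θ0=0°, θ1=90°, e=0]
no rival 3-sequence matches.

extend(-1), extend(-1), extend(-1)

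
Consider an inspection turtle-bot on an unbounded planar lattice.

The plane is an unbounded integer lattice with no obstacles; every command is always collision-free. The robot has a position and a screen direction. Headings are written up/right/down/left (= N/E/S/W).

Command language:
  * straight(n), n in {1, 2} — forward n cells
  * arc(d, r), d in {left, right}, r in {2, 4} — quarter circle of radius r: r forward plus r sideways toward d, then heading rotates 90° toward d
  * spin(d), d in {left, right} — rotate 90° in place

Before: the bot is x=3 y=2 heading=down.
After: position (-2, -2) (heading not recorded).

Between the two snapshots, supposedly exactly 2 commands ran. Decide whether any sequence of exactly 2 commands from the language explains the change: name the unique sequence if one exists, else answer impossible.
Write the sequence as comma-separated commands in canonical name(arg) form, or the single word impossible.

key: running straight(1) before arc(right, 4) would end elsewhere — order is forced
t0: x=3 y=2 heading=down
1. arc(right, 4) → x=-1 y=-2 heading=left
2. straight(1) → x=-2 y=-2 heading=left
all 64 alternatives checked — unique.

arc(right, 4), straight(1)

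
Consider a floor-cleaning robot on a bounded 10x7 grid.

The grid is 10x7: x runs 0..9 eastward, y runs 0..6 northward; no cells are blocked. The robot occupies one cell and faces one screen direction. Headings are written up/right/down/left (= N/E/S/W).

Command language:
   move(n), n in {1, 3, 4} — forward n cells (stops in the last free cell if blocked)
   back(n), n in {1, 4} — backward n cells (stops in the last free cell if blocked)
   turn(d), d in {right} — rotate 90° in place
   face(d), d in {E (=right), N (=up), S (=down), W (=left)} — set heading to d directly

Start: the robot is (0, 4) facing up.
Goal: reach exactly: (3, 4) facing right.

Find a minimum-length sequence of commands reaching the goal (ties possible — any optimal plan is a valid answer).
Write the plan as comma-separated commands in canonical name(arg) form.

begin: (0, 4) facing up
step 1 (turn(right)): (0, 4) facing right
step 2 (move(3)): (3, 4) facing right
nothing shorter than 2 reaches the goal.

turn(right), move(3)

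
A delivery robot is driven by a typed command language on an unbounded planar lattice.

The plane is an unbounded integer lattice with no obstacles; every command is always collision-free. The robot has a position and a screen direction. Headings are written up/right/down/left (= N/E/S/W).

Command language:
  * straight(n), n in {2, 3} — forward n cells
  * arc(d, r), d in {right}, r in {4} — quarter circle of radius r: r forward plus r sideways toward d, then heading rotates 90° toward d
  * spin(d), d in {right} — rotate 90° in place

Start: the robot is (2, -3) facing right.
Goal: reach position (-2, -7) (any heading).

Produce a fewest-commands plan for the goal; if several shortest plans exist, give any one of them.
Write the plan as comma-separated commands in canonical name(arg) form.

from: (2, -3) facing right
1. spin(right) → (2, -3) facing down
2. arc(right, 4) → (-2, -7) facing left
no 1-step plan works, so 2 is optimal.

spin(right), arc(right, 4)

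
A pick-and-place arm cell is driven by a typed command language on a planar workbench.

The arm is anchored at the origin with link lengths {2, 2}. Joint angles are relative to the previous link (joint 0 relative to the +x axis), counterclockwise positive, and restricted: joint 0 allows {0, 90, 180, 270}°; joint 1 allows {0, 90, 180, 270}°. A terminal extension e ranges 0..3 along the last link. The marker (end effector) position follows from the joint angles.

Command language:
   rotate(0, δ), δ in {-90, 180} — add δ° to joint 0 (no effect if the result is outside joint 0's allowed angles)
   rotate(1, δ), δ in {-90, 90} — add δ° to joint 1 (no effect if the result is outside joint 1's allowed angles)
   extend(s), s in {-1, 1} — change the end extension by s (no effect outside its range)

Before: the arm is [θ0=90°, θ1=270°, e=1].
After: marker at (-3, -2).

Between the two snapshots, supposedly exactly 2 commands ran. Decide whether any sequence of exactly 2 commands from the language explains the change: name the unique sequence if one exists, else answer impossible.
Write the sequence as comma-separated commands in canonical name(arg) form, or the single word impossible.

rotate(0, -90), rotate(0, -90)

start: [θ0=90°, θ1=270°, e=1]
t=1 rotate(0, -90) ⇒ [θ0=0°, θ1=270°, e=1]
t=2 rotate(0, -90) ⇒ [θ0=270°, θ1=270°, e=1]
no rival 2-sequence matches.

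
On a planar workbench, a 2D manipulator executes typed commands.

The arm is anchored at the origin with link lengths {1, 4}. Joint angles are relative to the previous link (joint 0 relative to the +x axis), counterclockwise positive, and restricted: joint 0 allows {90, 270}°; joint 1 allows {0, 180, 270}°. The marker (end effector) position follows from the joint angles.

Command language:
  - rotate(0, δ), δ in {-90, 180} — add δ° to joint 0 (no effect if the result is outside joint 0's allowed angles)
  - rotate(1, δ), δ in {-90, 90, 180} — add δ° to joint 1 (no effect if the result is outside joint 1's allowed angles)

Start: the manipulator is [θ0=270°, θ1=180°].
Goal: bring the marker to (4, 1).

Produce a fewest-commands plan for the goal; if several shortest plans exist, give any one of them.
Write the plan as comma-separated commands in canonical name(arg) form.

rotate(1, 90), rotate(0, 180)

t0: [θ0=270°, θ1=180°]
1. rotate(1, 90) → [θ0=270°, θ1=270°]
2. rotate(0, 180) → [θ0=90°, θ1=270°]
shorter routes all fall short; 2 is best.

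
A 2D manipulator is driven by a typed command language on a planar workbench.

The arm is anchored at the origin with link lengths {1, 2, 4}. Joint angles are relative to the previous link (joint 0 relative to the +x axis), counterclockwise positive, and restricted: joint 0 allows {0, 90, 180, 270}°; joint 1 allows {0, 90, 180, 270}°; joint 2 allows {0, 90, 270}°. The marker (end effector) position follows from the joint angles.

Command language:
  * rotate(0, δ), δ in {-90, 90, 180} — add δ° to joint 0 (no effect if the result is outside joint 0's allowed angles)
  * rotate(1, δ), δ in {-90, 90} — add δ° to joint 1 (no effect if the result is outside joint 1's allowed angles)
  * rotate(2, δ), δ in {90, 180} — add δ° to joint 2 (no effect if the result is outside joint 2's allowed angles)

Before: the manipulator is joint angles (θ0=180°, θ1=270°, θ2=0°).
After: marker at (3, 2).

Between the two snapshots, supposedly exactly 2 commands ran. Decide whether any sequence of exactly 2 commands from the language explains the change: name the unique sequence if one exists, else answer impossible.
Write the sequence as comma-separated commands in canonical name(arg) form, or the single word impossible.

key: running rotate(2, 180) before rotate(2, 90) would end elsewhere — order is forced
start: joint angles (θ0=180°, θ1=270°, θ2=0°)
1. rotate(2, 90) → joint angles (θ0=180°, θ1=270°, θ2=90°)
2. rotate(2, 180) → joint angles (θ0=180°, θ1=270°, θ2=270°)
uniquely the one of 49 2-step routes that fits.

rotate(2, 90), rotate(2, 180)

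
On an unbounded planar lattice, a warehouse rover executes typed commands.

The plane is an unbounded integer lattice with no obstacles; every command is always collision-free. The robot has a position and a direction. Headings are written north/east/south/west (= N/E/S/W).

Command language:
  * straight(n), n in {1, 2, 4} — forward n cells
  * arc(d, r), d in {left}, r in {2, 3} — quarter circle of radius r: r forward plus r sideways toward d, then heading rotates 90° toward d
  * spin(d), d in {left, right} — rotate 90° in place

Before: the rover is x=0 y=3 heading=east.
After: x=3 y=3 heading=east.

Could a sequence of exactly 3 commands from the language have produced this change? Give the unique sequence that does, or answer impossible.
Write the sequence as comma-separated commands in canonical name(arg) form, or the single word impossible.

key: heading stays E — no command in the sequence turns
from: x=0 y=3 heading=east
t=1 straight(1) ⇒ x=1 y=3 heading=east
t=2 straight(1) ⇒ x=2 y=3 heading=east
t=3 straight(1) ⇒ x=3 y=3 heading=east
all 343 alternatives checked — unique.

straight(1), straight(1), straight(1)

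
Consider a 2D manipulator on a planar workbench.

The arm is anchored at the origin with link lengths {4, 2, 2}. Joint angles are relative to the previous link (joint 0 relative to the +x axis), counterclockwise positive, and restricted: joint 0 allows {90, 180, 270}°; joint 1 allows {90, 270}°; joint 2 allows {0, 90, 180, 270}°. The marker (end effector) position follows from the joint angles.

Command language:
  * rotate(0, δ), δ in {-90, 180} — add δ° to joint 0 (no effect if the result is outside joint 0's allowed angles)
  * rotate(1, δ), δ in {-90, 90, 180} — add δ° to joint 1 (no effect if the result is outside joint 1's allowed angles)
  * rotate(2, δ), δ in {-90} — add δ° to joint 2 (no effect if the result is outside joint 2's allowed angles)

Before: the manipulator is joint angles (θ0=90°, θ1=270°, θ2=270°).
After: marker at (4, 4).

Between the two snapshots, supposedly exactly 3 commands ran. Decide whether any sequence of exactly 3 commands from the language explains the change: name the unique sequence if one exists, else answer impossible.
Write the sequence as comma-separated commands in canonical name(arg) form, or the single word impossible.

rotate(2, -90), rotate(2, -90), rotate(2, -90)

begin: joint angles (θ0=90°, θ1=270°, θ2=270°)
t=1 rotate(2, -90) ⇒ joint angles (θ0=90°, θ1=270°, θ2=180°)
t=2 rotate(2, -90) ⇒ joint angles (θ0=90°, θ1=270°, θ2=90°)
t=3 rotate(2, -90) ⇒ joint angles (θ0=90°, θ1=270°, θ2=0°)
all 216 alternatives checked — unique.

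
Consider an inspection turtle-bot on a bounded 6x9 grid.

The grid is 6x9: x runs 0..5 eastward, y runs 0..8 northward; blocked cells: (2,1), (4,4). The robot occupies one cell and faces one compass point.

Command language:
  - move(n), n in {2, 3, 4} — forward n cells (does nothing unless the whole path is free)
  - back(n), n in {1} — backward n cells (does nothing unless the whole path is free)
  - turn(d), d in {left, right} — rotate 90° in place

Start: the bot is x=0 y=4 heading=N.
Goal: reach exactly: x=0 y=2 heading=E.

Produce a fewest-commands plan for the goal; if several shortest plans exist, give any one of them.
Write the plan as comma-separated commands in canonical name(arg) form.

start: x=0 y=4 heading=N
1. back(1) → x=0 y=3 heading=N
2. back(1) → x=0 y=2 heading=N
3. turn(right) → x=0 y=2 heading=E
minimal: 3 command(s), checked below 3.

back(1), back(1), turn(right)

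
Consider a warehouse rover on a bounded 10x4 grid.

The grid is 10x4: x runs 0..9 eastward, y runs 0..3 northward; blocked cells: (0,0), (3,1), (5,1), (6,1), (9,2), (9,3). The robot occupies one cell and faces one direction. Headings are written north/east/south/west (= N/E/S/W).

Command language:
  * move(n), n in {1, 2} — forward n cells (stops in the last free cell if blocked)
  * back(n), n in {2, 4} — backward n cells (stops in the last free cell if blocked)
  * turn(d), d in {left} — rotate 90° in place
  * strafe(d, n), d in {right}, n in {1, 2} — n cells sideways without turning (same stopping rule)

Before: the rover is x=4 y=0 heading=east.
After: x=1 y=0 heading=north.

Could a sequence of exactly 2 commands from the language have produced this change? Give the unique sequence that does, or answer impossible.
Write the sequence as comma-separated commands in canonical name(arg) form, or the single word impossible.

back(4), turn(left)

key: back(4) is stopped early by the blocked cell at (0,0)
start: x=4 y=0 heading=east
1. back(4) → x=1 y=0 heading=east
2. turn(left) → x=1 y=0 heading=north
uniquely the one of 49 2-step routes that fits.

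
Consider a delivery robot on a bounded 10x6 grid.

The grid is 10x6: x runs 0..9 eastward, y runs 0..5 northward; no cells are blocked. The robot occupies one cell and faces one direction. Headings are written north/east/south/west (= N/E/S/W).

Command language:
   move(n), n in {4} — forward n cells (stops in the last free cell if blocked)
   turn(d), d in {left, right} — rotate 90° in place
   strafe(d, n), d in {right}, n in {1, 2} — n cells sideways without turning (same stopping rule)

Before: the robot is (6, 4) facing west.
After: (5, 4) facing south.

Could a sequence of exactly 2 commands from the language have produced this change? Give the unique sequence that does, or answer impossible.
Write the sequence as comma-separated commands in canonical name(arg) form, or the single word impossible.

key: cell and facing (now S) both changed — the 2 commands mix motion and turning
t0: (6, 4) facing west
1. turn(left) → (6, 4) facing south
2. strafe(right, 1) → (5, 4) facing south
uniquely the one of 25 2-step routes that fits.

turn(left), strafe(right, 1)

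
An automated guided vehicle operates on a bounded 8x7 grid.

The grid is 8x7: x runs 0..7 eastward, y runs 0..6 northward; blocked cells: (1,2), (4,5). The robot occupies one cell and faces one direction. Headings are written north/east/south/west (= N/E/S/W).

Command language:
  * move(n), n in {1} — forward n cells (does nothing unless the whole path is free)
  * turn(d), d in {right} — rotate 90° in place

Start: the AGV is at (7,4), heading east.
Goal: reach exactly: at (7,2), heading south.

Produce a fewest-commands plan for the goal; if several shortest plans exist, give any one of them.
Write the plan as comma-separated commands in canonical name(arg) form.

begin: at (7,4), heading east
[1] after turn(right): at (7,4), heading south
[2] after move(1): at (7,3), heading south
[3] after move(1): at (7,2), heading south
shorter routes all fall short; 3 is best.

turn(right), move(1), move(1)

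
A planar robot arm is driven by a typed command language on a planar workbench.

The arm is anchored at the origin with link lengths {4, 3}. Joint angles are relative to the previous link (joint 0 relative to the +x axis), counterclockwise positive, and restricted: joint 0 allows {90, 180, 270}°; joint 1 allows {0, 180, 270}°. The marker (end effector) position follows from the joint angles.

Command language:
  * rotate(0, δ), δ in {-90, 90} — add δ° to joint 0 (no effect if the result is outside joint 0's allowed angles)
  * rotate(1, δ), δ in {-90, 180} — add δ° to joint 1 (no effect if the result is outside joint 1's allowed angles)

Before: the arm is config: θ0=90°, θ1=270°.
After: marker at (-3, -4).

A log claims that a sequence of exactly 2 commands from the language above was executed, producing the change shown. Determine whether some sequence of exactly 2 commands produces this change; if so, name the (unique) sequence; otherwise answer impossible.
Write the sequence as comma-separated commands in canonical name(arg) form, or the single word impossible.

initial: config: θ0=90°, θ1=270°
step 1 (rotate(0, 90)): config: θ0=180°, θ1=270°
step 2 (rotate(0, 90)): config: θ0=270°, θ1=270°
no other 2-command option fits: unique.

rotate(0, 90), rotate(0, 90)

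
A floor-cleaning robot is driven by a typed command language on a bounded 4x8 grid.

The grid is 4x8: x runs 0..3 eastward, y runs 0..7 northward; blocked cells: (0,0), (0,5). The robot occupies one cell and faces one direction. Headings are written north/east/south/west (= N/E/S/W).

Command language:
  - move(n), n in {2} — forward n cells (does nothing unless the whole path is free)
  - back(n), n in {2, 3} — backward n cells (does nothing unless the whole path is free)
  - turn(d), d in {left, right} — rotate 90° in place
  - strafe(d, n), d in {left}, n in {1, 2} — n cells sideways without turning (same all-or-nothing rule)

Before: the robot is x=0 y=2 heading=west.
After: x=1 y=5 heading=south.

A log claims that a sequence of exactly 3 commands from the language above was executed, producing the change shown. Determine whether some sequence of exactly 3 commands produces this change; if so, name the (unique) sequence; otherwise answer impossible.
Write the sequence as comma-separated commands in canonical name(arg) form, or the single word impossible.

key: running back(3) before turn(left) would end elsewhere — order is forced
initial: x=0 y=2 heading=west
1. turn(left) → x=0 y=2 heading=south
2. strafe(left, 1) → x=1 y=2 heading=south
3. back(3) → x=1 y=5 heading=south
no rival 3-sequence matches.

turn(left), strafe(left, 1), back(3)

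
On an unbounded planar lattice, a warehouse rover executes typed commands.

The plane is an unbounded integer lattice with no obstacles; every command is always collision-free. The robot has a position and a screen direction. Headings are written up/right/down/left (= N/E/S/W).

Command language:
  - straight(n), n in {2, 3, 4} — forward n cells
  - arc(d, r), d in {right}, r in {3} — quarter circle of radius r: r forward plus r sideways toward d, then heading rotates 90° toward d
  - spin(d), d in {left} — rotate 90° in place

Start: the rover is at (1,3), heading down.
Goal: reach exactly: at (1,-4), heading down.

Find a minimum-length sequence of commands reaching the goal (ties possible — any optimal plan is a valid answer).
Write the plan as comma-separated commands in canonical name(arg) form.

straight(3), straight(4)

initial: at (1,3), heading down
[1] after straight(3): at (1,0), heading down
[2] after straight(4): at (1,-4), heading down
nothing shorter than 2 reaches the goal.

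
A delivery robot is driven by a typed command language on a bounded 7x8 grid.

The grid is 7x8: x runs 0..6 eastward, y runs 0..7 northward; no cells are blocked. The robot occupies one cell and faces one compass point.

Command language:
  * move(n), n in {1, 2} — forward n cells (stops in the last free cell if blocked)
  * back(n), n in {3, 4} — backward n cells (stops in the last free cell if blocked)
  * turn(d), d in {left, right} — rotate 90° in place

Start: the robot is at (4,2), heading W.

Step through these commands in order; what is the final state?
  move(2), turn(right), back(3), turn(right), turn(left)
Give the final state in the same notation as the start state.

at (2,0), heading N

t0: at (4,2), heading W
t=1 move(2) ⇒ at (2,2), heading W
t=2 turn(right) ⇒ at (2,2), heading N
t=3 back(3) ⇒ at (2,0), heading N
t=4 turn(right) ⇒ at (2,0), heading E
t=5 turn(left) ⇒ at (2,0), heading N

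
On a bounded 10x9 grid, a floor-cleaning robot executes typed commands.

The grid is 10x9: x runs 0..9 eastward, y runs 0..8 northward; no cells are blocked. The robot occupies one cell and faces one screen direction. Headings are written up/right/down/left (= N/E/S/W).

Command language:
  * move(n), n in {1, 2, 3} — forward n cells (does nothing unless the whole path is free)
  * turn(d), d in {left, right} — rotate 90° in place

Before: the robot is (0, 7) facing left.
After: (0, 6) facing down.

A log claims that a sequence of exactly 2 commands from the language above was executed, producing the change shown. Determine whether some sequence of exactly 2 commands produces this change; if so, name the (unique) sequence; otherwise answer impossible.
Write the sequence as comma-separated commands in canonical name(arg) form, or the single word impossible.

key: position moved to (0,6) AND the heading swung to S — translation plus rotation needed
initial: (0, 7) facing left
[1] after turn(left): (0, 7) facing down
[2] after move(1): (0, 6) facing down
uniquely the one of 25 2-step routes that fits.

turn(left), move(1)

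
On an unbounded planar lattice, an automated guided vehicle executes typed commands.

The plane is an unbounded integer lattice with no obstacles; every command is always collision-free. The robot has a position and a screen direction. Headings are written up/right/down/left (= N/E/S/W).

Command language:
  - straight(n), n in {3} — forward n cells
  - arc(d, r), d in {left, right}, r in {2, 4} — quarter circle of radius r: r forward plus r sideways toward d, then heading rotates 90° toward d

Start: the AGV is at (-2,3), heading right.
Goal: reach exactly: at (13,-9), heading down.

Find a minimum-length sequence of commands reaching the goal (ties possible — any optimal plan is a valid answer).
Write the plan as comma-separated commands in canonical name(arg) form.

from: at (-2,3), heading right
1. arc(right, 4) → at (2,-1), heading down
2. arc(left, 4) → at (6,-5), heading right
3. straight(3) → at (9,-5), heading right
4. arc(right, 4) → at (13,-9), heading down
no 3-step plan works, so 4 is optimal.

arc(right, 4), arc(left, 4), straight(3), arc(right, 4)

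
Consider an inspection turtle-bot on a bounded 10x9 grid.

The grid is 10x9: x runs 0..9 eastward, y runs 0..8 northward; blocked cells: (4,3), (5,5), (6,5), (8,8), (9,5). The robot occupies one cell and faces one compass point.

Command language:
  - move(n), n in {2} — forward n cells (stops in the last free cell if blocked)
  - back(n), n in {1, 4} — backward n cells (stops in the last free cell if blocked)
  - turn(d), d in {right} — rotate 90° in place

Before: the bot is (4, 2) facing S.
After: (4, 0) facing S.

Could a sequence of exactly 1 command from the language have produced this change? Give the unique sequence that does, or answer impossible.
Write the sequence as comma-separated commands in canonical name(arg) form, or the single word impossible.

key: heading stays S — the single command does not turn
begin: (4, 2) facing S
[1] after move(2): (4, 0) facing S
all 4 alternatives checked — unique.

move(2)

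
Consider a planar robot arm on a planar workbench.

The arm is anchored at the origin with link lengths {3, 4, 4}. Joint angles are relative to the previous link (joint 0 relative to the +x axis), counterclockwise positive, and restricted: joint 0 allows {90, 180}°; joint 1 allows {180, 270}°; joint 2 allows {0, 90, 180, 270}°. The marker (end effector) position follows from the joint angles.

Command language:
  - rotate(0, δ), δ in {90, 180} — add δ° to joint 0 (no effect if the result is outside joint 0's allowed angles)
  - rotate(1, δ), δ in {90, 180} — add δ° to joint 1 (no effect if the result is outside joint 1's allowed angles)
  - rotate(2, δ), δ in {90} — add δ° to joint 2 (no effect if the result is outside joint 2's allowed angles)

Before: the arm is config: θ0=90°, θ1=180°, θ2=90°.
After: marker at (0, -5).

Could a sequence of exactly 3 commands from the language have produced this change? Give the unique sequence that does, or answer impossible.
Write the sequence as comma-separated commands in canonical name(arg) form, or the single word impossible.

t0: config: θ0=90°, θ1=180°, θ2=90°
1. rotate(2, 90) → config: θ0=90°, θ1=180°, θ2=180°
2. rotate(2, 90) → config: θ0=90°, θ1=180°, θ2=270°
3. rotate(2, 90) → config: θ0=90°, θ1=180°, θ2=0°
no other 3-command option fits: unique.

rotate(2, 90), rotate(2, 90), rotate(2, 90)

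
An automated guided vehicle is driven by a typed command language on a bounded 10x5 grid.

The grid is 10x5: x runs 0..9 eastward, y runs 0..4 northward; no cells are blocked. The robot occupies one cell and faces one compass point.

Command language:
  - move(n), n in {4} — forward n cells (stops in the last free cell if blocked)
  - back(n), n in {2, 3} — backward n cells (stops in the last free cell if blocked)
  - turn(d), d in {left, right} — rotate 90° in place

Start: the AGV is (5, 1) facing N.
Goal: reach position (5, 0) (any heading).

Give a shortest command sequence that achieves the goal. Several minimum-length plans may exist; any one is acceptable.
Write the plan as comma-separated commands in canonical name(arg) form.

begin: (5, 1) facing N
[1] after back(3): (5, 0) facing N
shorter routes all fall short; 1 is best.

back(3)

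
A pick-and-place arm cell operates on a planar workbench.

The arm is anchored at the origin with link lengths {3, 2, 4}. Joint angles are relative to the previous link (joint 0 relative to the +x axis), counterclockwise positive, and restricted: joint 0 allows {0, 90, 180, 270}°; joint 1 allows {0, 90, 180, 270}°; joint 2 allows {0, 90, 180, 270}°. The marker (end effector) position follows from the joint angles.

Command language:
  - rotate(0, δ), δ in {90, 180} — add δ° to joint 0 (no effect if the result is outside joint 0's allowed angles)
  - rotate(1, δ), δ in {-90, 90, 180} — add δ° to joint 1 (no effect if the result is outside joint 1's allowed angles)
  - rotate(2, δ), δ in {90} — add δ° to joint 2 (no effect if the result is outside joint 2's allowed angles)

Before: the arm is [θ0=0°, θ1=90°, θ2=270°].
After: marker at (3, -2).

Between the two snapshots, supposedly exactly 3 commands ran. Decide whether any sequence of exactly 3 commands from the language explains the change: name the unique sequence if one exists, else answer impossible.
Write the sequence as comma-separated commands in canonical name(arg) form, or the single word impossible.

initial: [θ0=0°, θ1=90°, θ2=270°]
step 1 (rotate(2, 90)): [θ0=0°, θ1=90°, θ2=0°]
step 2 (rotate(2, 90)): [θ0=0°, θ1=90°, θ2=90°]
step 3 (rotate(2, 90)): [θ0=0°, θ1=90°, θ2=180°]
uniquely the one of 216 3-step routes that fits.

rotate(2, 90), rotate(2, 90), rotate(2, 90)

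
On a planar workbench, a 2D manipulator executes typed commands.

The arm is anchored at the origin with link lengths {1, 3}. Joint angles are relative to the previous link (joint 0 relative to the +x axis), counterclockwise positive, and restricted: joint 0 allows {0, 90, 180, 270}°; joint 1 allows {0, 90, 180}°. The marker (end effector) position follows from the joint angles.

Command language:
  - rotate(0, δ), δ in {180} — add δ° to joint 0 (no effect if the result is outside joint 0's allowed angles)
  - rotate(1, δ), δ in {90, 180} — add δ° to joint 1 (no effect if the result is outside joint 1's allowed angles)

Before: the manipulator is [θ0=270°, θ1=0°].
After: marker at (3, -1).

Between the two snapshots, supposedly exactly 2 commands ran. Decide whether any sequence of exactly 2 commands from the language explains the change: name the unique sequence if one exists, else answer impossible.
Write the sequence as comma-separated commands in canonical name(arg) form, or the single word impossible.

rotate(1, 90), rotate(1, 180)

key: order matters: swapping rotate(1, 90) and rotate(1, 180) lands elsewhere
initial: [θ0=270°, θ1=0°]
[1] after rotate(1, 90): [θ0=270°, θ1=90°]
[2] after rotate(1, 180): [θ0=270°, θ1=90°]
no rival 2-sequence matches.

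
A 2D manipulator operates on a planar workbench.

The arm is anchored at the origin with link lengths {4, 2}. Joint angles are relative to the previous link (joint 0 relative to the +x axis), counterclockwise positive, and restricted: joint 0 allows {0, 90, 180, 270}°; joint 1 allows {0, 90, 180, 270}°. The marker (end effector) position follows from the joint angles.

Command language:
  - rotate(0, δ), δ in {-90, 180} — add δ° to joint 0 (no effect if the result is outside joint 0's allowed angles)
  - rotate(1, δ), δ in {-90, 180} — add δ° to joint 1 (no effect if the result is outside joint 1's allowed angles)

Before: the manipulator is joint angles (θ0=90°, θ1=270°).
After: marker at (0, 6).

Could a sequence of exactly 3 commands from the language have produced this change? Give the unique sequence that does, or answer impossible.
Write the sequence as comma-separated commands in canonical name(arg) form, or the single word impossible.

rotate(1, -90), rotate(1, -90), rotate(1, -90)

initial: joint angles (θ0=90°, θ1=270°)
[1] after rotate(1, -90): joint angles (θ0=90°, θ1=180°)
[2] after rotate(1, -90): joint angles (θ0=90°, θ1=90°)
[3] after rotate(1, -90): joint angles (θ0=90°, θ1=0°)
no rival 3-sequence matches.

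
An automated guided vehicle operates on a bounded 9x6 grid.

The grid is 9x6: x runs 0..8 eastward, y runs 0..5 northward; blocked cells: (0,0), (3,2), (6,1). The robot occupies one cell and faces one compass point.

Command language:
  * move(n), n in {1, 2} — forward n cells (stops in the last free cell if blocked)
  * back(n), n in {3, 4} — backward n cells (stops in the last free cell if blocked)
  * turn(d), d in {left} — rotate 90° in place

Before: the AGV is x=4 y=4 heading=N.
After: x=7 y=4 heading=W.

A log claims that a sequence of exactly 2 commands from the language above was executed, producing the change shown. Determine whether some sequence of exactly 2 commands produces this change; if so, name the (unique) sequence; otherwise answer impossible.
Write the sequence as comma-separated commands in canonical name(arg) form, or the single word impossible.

turn(left), back(3)

key: cell and facing (now W) both changed — the 2 commands mix motion and turning
t0: x=4 y=4 heading=N
1. turn(left) → x=4 y=4 heading=W
2. back(3) → x=7 y=4 heading=W
uniquely the one of 25 2-step routes that fits.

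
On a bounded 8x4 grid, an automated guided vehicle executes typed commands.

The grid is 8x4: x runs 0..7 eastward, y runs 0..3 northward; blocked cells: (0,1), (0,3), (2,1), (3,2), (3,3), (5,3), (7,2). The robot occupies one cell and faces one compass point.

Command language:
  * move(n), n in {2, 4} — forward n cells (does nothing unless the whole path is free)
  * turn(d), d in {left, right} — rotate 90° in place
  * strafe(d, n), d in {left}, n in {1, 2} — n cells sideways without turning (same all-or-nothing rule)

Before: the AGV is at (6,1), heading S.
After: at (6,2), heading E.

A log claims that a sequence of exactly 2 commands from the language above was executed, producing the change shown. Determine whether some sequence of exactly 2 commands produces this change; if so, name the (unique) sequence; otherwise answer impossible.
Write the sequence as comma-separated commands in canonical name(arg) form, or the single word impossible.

key: position moved to (6,2) AND the heading swung to E — translation plus rotation needed
begin: at (6,1), heading S
step 1 (turn(left)): at (6,1), heading E
step 2 (strafe(left, 1)): at (6,2), heading E
no rival 2-sequence matches.

turn(left), strafe(left, 1)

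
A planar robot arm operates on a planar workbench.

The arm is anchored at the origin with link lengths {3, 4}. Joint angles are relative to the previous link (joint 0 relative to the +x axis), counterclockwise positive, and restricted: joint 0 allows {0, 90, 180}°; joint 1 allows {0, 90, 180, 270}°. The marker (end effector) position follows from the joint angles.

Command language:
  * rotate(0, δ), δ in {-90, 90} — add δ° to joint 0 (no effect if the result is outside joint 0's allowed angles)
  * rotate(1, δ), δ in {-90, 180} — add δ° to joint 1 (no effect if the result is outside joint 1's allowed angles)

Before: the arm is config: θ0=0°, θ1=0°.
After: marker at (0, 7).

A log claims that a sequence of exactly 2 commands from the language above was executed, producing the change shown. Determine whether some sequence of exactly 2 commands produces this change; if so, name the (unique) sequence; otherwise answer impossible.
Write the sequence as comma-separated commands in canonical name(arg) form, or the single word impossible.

key: running rotate(0, 90) before rotate(0, -90) would end elsewhere — order is forced
initial: config: θ0=0°, θ1=0°
t=1 rotate(0, -90) ⇒ config: θ0=0°, θ1=0°
t=2 rotate(0, 90) ⇒ config: θ0=90°, θ1=0°
no other 2-command option fits: unique.

rotate(0, -90), rotate(0, 90)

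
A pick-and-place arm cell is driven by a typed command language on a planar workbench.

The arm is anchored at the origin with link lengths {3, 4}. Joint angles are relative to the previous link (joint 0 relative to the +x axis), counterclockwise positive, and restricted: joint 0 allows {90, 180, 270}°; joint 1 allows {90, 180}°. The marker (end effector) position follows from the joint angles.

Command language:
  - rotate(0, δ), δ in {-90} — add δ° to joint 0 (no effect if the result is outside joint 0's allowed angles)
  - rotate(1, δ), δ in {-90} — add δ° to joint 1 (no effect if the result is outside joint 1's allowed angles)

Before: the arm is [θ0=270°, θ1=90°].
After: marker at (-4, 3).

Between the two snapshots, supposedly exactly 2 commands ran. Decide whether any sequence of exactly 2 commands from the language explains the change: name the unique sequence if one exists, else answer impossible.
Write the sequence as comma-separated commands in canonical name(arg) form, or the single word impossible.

t0: [θ0=270°, θ1=90°]
t=1 rotate(0, -90) ⇒ [θ0=180°, θ1=90°]
t=2 rotate(0, -90) ⇒ [θ0=90°, θ1=90°]
all 4 alternatives checked — unique.

rotate(0, -90), rotate(0, -90)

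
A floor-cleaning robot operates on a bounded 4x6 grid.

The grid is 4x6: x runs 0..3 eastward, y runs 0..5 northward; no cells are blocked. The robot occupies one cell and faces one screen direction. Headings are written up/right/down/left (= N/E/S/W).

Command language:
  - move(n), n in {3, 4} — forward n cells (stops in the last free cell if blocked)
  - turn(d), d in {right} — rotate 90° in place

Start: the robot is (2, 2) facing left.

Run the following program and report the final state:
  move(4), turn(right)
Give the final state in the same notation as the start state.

(0, 2) facing up

from: (2, 2) facing left
step 1 (move(4)): (0, 2) facing left
step 2 (turn(right)): (0, 2) facing up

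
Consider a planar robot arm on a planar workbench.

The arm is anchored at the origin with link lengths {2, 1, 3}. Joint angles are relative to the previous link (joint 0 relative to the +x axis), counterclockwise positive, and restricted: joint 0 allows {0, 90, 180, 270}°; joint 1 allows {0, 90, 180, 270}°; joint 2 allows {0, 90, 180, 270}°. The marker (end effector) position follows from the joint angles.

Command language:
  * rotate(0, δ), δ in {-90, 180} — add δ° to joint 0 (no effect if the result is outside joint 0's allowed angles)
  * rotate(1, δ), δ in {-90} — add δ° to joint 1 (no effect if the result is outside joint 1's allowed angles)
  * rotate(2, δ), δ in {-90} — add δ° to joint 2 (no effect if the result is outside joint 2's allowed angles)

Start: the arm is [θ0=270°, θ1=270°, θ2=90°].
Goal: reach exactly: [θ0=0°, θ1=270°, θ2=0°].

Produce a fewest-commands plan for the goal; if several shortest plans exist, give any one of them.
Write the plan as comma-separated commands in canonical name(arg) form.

rotate(2, -90), rotate(0, 180), rotate(0, -90)

begin: [θ0=270°, θ1=270°, θ2=90°]
1. rotate(2, -90) → [θ0=270°, θ1=270°, θ2=0°]
2. rotate(0, 180) → [θ0=90°, θ1=270°, θ2=0°]
3. rotate(0, -90) → [θ0=0°, θ1=270°, θ2=0°]
minimal: 3 command(s), checked below 3.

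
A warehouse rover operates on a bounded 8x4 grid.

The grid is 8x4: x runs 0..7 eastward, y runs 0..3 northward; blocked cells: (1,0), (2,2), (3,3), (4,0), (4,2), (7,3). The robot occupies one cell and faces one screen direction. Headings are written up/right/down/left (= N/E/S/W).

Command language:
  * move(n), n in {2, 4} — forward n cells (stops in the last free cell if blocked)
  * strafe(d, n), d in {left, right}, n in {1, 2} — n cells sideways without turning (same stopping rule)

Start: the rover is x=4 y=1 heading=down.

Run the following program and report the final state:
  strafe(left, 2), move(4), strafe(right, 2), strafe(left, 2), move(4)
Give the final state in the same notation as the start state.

x=7 y=0 heading=down

from: x=4 y=1 heading=down
[1] after strafe(left, 2): x=6 y=1 heading=down
[2] after move(4): x=6 y=0 heading=down
[3] after strafe(right, 2): x=5 y=0 heading=down
[4] after strafe(left, 2): x=7 y=0 heading=down
[5] after move(4): x=7 y=0 heading=down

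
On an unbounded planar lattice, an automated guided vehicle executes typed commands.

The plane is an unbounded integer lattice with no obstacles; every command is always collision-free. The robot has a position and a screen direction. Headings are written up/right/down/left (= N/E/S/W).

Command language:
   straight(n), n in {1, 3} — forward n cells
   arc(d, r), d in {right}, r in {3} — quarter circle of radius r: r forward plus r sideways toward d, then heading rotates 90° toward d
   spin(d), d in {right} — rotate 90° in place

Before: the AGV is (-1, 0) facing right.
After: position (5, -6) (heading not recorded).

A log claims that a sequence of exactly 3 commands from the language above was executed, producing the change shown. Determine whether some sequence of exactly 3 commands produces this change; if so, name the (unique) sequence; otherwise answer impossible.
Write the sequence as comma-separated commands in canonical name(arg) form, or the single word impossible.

from: (-1, 0) facing right
1. straight(3) → (2, 0) facing right
2. arc(right, 3) → (5, -3) facing down
3. straight(3) → (5, -6) facing down
no rival 3-sequence matches.

straight(3), arc(right, 3), straight(3)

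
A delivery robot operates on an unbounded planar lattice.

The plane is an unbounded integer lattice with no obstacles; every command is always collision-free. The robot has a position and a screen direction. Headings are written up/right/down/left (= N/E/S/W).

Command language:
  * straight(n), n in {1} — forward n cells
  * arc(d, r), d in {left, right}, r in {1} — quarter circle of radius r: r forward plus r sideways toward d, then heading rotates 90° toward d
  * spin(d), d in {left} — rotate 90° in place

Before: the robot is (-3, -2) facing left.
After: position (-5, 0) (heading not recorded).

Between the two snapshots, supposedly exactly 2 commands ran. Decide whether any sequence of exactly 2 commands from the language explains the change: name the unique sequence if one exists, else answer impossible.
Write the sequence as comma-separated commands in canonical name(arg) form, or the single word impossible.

arc(right, 1), arc(left, 1)

key: running arc(left, 1) before arc(right, 1) would end elsewhere — order is forced
begin: (-3, -2) facing left
t=1 arc(right, 1) ⇒ (-4, -1) facing up
t=2 arc(left, 1) ⇒ (-5, 0) facing left
all 16 alternatives checked — unique.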